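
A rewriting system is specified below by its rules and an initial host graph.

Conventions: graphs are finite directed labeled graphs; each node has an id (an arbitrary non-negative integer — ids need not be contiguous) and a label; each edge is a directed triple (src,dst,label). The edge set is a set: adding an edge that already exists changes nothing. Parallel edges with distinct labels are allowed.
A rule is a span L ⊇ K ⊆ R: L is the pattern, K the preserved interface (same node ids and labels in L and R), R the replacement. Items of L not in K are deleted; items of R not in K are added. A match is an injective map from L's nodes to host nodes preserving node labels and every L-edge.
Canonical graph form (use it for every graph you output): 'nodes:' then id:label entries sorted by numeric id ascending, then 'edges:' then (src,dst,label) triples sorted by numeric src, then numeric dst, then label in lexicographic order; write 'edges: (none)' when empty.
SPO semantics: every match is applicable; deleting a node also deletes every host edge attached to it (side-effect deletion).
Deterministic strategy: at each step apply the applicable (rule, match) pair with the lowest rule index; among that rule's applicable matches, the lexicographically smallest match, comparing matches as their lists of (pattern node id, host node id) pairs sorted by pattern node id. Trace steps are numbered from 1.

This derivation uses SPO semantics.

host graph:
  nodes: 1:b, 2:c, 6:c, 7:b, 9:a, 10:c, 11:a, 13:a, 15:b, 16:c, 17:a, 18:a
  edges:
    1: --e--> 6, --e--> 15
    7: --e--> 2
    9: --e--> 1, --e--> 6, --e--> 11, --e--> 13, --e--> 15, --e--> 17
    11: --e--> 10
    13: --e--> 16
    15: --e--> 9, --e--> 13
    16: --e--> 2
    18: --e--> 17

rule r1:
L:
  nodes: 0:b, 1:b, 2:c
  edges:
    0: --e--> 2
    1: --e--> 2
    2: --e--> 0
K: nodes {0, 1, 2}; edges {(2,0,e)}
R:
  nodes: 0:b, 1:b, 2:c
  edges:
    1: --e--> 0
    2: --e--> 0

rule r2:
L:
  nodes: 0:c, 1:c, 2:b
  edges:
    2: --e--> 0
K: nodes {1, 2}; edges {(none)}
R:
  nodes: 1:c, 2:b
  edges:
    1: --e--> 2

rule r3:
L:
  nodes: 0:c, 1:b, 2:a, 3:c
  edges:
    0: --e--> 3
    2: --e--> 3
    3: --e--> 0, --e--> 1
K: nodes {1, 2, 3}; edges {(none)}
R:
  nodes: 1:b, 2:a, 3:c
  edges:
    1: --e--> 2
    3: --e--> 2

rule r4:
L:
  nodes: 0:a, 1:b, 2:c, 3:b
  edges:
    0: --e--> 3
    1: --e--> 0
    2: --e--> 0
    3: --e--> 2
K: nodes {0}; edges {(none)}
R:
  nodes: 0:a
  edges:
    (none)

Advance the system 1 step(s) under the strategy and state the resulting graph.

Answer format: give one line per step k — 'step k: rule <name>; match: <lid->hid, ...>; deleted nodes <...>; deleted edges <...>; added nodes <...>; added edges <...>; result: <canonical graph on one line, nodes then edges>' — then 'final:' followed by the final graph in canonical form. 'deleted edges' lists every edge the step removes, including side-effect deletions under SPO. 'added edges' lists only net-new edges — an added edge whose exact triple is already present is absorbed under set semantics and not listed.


step 1: rule r2; match: 0->2, 1->6, 2->7; deleted nodes 2; deleted edges (7,2,e); (16,2,e); added nodes (none); added edges (6,7,e); result: nodes: 1:b, 6:c, 7:b, 9:a, 10:c, 11:a, 13:a, 15:b, 16:c, 17:a, 18:a edges: (1,6,e); (1,15,e); (6,7,e); (9,1,e); (9,6,e); (9,11,e); (9,13,e); (9,15,e); (9,17,e); (11,10,e); (13,16,e); (15,9,e); (15,13,e); (18,17,e)
final:
nodes: 1:b, 6:c, 7:b, 9:a, 10:c, 11:a, 13:a, 15:b, 16:c, 17:a, 18:a
edges: (1,6,e); (1,15,e); (6,7,e); (9,1,e); (9,6,e); (9,11,e); (9,13,e); (9,15,e); (9,17,e); (11,10,e); (13,16,e); (15,9,e); (15,13,e); (18,17,e)


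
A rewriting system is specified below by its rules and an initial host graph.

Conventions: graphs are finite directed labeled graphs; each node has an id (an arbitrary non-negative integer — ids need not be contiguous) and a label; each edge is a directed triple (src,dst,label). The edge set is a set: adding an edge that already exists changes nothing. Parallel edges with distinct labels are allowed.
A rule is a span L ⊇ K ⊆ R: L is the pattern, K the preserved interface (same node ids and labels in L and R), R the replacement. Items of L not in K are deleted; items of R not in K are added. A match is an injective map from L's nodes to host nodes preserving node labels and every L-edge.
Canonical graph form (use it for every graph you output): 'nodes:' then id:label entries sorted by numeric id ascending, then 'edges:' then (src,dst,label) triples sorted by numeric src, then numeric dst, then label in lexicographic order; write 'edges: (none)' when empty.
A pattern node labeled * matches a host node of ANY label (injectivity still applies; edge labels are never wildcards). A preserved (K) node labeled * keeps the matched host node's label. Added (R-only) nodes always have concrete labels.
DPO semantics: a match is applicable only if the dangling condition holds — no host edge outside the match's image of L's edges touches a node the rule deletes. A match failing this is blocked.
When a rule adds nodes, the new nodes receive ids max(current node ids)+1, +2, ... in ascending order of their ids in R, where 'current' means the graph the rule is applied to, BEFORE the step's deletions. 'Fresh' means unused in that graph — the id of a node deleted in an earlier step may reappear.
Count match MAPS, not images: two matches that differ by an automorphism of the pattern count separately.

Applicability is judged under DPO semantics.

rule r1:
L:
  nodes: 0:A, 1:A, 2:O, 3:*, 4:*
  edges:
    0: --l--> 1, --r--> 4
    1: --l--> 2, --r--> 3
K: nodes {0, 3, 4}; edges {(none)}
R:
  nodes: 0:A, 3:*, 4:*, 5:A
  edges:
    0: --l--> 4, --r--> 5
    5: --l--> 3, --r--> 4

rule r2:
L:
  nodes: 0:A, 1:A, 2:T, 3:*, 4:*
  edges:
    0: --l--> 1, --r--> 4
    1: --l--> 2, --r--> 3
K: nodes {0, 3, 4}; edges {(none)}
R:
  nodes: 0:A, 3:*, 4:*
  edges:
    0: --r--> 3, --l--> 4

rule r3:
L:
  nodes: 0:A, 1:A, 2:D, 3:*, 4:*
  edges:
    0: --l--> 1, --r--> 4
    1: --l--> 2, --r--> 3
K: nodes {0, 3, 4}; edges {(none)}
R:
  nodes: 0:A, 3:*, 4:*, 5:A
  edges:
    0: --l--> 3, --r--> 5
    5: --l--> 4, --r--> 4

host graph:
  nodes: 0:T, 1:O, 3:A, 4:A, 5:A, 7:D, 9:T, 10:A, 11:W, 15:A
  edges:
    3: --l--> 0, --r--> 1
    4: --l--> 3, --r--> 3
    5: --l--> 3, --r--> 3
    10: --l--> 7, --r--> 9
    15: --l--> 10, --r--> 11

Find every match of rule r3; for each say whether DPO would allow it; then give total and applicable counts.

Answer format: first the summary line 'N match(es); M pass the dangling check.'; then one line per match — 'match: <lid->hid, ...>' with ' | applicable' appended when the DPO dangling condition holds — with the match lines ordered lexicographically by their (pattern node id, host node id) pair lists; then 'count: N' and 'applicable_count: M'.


1 match(es); 1 pass the dangling check.
match: 0->15, 1->10, 2->7, 3->9, 4->11 | applicable
count: 1
applicable_count: 1


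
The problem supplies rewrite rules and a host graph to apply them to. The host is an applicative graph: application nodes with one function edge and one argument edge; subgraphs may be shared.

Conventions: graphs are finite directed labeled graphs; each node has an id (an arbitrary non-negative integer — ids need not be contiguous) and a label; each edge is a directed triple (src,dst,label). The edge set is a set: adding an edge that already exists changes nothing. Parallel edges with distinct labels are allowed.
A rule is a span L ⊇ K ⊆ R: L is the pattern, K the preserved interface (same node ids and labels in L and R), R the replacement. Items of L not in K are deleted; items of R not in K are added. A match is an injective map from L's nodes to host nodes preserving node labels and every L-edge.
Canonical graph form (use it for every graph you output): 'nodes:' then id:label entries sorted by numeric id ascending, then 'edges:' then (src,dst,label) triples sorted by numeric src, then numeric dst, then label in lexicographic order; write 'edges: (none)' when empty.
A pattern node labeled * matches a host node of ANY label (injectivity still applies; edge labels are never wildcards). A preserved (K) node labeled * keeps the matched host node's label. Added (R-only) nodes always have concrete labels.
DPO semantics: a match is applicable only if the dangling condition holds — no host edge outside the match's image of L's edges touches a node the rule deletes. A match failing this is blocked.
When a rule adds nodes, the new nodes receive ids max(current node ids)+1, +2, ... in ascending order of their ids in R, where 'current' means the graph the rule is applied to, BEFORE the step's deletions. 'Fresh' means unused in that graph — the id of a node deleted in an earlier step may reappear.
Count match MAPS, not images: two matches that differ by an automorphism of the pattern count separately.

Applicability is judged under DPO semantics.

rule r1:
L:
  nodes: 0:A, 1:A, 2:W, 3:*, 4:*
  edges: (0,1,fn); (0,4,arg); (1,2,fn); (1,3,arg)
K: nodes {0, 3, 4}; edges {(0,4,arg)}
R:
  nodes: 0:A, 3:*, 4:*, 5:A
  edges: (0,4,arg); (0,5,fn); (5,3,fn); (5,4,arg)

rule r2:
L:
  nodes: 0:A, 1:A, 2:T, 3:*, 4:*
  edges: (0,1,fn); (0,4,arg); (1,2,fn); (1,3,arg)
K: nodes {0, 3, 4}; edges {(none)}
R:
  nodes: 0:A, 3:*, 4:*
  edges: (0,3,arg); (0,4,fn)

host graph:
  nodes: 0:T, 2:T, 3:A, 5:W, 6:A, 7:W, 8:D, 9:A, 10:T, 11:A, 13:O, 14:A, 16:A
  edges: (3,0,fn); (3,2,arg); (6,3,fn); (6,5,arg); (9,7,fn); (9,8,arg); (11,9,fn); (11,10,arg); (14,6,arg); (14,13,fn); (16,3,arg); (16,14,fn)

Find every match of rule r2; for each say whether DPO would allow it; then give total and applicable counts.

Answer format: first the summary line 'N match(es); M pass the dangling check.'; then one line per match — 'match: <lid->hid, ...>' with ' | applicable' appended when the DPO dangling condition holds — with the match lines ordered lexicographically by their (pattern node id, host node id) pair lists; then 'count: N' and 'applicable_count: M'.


1 match(es); 0 pass the dangling check.
match: 0->6, 1->3, 2->0, 3->2, 4->5
count: 1
applicable_count: 0


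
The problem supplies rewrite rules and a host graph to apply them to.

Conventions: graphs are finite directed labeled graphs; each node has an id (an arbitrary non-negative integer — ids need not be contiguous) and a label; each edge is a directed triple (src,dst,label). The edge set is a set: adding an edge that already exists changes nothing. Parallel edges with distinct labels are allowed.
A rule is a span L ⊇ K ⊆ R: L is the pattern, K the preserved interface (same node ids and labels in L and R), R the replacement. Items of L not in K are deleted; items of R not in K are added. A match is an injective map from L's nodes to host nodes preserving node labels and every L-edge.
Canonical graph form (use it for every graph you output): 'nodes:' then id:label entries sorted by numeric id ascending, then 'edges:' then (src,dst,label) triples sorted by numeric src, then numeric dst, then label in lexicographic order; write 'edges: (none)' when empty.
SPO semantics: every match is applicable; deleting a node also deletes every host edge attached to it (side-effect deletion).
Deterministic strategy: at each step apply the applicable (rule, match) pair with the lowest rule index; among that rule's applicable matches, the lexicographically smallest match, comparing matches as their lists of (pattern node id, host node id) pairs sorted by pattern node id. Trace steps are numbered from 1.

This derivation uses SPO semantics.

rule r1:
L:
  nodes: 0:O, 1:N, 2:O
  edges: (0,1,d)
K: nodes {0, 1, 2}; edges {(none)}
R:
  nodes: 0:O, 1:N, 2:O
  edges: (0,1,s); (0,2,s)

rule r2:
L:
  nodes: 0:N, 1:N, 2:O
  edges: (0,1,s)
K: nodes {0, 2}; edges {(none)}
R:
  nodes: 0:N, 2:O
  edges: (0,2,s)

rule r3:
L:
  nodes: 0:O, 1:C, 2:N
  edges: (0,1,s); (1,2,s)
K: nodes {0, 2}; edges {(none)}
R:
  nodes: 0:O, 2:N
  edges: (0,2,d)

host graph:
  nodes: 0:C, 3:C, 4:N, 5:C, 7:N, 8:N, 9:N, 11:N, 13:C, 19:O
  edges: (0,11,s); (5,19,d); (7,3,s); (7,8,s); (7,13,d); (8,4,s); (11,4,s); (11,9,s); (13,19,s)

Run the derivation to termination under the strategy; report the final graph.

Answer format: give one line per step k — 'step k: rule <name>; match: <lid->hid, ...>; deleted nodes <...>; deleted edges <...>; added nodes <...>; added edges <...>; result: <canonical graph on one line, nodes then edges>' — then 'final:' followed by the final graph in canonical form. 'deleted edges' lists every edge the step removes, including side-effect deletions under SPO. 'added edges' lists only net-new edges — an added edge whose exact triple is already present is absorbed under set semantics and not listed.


step 1: rule r2; match: 0->7, 1->8, 2->19; deleted nodes 8; deleted edges (7,8,s); (8,4,s); added nodes (none); added edges (7,19,s); result: nodes: 0:C, 3:C, 4:N, 5:C, 7:N, 9:N, 11:N, 13:C, 19:O edges: (0,11,s); (5,19,d); (7,3,s); (7,13,d); (7,19,s); (11,4,s); (11,9,s); (13,19,s)
step 2: rule r2; match: 0->11, 1->4, 2->19; deleted nodes 4; deleted edges (11,4,s); added nodes (none); added edges (11,19,s); result: nodes: 0:C, 3:C, 5:C, 7:N, 9:N, 11:N, 13:C, 19:O edges: (0,11,s); (5,19,d); (7,3,s); (7,13,d); (7,19,s); (11,9,s); (11,19,s); (13,19,s)
step 3: rule r2; match: 0->11, 1->9, 2->19; deleted nodes 9; deleted edges (11,9,s); added nodes (none); added edges (none); result: nodes: 0:C, 3:C, 5:C, 7:N, 11:N, 13:C, 19:O edges: (0,11,s); (5,19,d); (7,3,s); (7,13,d); (7,19,s); (11,19,s); (13,19,s)
final:
nodes: 0:C, 3:C, 5:C, 7:N, 11:N, 13:C, 19:O
edges: (0,11,s); (5,19,d); (7,3,s); (7,13,d); (7,19,s); (11,19,s); (13,19,s)


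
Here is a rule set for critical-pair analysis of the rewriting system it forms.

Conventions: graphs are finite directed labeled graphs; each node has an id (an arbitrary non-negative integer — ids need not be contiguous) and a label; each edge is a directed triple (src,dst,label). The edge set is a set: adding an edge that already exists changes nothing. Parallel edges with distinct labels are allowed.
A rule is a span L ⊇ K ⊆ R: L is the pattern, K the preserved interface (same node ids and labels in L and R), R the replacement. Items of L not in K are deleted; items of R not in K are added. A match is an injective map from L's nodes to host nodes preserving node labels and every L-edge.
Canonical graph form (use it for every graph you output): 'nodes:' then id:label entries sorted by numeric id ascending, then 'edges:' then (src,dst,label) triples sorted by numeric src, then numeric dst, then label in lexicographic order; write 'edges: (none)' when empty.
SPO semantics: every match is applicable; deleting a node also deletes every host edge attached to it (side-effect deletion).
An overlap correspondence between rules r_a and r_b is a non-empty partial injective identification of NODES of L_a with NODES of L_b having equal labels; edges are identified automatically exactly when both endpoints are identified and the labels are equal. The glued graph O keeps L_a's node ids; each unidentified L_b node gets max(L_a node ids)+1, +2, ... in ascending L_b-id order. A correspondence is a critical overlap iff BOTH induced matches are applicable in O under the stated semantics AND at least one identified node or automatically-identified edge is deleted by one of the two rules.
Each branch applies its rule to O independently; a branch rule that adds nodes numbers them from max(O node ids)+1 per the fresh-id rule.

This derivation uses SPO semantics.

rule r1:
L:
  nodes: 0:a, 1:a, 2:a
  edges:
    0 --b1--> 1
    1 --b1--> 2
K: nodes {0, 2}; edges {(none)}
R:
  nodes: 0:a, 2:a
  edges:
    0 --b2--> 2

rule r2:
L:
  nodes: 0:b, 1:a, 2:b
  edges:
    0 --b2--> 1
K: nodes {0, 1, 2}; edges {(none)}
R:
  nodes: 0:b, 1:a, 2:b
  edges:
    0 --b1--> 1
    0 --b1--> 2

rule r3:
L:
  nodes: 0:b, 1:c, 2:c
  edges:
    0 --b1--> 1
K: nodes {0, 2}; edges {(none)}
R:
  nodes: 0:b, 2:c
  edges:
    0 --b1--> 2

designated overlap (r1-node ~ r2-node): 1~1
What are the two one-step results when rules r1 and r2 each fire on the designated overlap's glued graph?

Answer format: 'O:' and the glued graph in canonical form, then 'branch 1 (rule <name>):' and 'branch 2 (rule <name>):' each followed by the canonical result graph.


O:
nodes: 0:a, 1:a, 2:a, 3:b, 4:b
edges: (0,1,b1); (1,2,b1); (3,1,b2)
branch 1 (rule r1):
nodes: 0:a, 2:a, 3:b, 4:b
edges: (0,2,b2)
branch 2 (rule r2):
nodes: 0:a, 1:a, 2:a, 3:b, 4:b
edges: (0,1,b1); (1,2,b1); (3,1,b1); (3,4,b1)


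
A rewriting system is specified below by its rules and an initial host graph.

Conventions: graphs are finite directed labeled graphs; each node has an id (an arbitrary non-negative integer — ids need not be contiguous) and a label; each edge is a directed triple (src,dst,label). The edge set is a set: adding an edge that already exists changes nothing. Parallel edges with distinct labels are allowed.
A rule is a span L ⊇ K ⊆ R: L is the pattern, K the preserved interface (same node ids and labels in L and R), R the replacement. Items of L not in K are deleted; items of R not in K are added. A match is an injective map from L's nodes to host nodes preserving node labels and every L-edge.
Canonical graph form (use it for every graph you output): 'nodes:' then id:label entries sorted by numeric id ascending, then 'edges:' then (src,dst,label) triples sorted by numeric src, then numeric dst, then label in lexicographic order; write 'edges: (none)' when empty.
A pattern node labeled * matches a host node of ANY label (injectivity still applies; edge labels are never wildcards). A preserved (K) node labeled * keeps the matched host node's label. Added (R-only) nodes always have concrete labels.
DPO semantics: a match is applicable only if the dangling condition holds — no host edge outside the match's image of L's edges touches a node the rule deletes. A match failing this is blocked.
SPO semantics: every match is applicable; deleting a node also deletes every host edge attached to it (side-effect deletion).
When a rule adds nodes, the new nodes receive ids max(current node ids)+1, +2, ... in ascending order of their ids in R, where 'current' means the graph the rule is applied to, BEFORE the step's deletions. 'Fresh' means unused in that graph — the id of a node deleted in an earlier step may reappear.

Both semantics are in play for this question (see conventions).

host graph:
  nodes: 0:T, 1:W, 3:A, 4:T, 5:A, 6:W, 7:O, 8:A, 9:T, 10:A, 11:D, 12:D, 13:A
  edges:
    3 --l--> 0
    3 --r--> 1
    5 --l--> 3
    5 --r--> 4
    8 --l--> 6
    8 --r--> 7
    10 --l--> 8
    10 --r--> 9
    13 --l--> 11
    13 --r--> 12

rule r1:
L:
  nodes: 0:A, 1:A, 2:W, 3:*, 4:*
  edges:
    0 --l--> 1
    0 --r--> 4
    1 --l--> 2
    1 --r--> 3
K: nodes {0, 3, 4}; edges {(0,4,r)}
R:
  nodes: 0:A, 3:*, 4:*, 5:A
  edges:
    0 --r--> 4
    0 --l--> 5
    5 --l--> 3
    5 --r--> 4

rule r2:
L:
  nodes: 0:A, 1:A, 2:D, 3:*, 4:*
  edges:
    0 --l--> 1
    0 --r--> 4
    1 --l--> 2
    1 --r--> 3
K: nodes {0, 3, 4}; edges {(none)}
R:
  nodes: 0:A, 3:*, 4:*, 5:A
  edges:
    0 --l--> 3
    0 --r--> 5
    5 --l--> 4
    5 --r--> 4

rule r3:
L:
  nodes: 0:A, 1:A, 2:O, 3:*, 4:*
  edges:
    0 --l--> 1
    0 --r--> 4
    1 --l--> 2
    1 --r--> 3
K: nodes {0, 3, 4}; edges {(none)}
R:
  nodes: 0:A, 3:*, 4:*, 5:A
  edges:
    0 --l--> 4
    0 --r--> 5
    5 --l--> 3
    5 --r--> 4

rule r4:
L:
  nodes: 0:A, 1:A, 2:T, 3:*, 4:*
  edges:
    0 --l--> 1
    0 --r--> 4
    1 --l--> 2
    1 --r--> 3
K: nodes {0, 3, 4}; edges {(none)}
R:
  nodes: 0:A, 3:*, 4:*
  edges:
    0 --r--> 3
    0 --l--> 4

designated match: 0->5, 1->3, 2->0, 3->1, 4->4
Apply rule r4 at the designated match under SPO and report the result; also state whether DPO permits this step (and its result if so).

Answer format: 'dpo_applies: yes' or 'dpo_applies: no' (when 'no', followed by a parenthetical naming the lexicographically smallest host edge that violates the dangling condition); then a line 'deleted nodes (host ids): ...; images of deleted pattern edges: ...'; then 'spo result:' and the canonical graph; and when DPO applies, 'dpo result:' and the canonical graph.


dpo_applies: yes
deleted nodes (host ids): 0, 3; images of deleted pattern edges: (3,0,l); (3,1,r); (5,3,l); (5,4,r)
spo result:
nodes: 1:W, 4:T, 5:A, 6:W, 7:O, 8:A, 9:T, 10:A, 11:D, 12:D, 13:A
edges: (5,1,r); (5,4,l); (8,6,l); (8,7,r); (10,8,l); (10,9,r); (13,11,l); (13,12,r)
dpo result:
nodes: 1:W, 4:T, 5:A, 6:W, 7:O, 8:A, 9:T, 10:A, 11:D, 12:D, 13:A
edges: (5,1,r); (5,4,l); (8,6,l); (8,7,r); (10,8,l); (10,9,r); (13,11,l); (13,12,r)


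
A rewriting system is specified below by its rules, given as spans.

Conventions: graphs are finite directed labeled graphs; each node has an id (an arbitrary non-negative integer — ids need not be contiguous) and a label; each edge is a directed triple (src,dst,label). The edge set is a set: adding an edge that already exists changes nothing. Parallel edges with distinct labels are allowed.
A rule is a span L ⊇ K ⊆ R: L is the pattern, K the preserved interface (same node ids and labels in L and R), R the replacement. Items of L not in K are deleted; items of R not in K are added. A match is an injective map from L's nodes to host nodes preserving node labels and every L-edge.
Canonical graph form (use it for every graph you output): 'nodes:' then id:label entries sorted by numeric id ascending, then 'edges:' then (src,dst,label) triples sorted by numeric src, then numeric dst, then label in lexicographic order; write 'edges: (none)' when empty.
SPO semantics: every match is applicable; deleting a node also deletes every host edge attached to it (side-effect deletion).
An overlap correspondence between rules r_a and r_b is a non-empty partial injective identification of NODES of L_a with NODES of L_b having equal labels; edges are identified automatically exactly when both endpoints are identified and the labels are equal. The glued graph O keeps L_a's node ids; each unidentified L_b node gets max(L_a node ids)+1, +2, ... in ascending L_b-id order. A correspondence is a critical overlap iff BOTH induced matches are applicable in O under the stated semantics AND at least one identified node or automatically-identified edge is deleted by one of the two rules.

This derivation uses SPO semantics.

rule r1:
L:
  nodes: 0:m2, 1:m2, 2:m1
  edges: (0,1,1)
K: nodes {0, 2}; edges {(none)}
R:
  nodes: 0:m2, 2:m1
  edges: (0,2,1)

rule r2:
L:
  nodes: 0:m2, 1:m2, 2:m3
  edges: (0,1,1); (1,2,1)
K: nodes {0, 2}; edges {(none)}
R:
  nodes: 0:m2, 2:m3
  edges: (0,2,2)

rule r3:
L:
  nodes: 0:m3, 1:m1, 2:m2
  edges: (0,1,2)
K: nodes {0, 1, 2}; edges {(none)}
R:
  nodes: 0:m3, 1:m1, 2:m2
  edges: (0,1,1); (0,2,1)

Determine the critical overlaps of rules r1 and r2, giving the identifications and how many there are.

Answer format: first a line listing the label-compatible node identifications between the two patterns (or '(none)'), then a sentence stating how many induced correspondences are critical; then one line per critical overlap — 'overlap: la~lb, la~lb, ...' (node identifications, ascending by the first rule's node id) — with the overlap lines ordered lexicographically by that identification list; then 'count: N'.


label-compatible node identifications between L(r1) and L(r2): 0~0, 0~1, 1~0, 1~1
5 of the induced correspondences are critical overlaps of r1 and r2.
overlap: 0~0, 1~1
overlap: 0~1
overlap: 0~1, 1~0
overlap: 1~0
overlap: 1~1
count: 5


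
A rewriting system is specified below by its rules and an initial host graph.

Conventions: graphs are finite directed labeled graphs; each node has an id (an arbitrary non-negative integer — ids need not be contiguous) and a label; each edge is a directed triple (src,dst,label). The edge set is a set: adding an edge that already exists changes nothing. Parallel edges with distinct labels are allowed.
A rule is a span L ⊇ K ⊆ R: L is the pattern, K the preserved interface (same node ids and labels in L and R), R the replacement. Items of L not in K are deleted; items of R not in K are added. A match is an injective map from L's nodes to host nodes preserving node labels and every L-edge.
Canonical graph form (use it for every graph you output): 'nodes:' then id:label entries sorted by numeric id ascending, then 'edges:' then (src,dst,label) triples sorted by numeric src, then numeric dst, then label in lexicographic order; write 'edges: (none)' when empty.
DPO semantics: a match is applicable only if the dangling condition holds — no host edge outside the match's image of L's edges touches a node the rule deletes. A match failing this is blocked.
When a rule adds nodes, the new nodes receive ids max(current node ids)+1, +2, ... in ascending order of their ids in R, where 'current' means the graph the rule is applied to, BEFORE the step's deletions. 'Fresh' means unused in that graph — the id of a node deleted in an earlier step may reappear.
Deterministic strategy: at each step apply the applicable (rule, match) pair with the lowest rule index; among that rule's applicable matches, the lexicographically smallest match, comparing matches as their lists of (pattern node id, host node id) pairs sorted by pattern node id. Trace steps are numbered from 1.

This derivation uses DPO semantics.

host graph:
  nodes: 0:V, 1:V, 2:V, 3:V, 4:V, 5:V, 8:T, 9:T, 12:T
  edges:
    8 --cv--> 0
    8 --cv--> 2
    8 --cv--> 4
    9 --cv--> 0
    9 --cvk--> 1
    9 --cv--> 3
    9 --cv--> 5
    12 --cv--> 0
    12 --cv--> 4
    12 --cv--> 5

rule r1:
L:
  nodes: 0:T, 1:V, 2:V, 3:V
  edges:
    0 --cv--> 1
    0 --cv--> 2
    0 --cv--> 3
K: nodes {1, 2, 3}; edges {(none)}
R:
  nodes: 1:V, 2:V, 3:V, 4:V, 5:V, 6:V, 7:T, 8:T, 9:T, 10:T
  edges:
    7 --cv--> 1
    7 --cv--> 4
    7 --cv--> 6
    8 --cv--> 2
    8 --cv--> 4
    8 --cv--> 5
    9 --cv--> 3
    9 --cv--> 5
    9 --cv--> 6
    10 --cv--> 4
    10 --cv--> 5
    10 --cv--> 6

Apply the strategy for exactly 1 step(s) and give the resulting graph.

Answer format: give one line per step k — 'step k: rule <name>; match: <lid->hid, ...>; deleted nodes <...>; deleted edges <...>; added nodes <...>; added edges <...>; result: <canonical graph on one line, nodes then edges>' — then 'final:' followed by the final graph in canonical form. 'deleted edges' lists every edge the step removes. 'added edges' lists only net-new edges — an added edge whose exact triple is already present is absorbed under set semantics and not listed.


step 1: rule r1; match: 0->8, 1->0, 2->2, 3->4; deleted nodes 8; deleted edges (8,0,cv); (8,2,cv); (8,4,cv); added nodes 13, 14, 15, 16, 17, 18, 19; added edges (16,0,cv); (16,13,cv); (16,15,cv); (17,2,cv); (17,13,cv); (17,14,cv); (18,4,cv); (18,14,cv); (18,15,cv); (19,13,cv); (19,14,cv); (19,15,cv); result: nodes: 0:V, 1:V, 2:V, 3:V, 4:V, 5:V, 9:T, 12:T, 13:V, 14:V, 15:V, 16:T, 17:T, 18:T, 19:T edges: (9,0,cv); (9,1,cvk); (9,3,cv); (9,5,cv); (12,0,cv); (12,4,cv); (12,5,cv); (16,0,cv); (16,13,cv); (16,15,cv); (17,2,cv); (17,13,cv); (17,14,cv); (18,4,cv); (18,14,cv); (18,15,cv); (19,13,cv); (19,14,cv); (19,15,cv)
final:
nodes: 0:V, 1:V, 2:V, 3:V, 4:V, 5:V, 9:T, 12:T, 13:V, 14:V, 15:V, 16:T, 17:T, 18:T, 19:T
edges: (9,0,cv); (9,1,cvk); (9,3,cv); (9,5,cv); (12,0,cv); (12,4,cv); (12,5,cv); (16,0,cv); (16,13,cv); (16,15,cv); (17,2,cv); (17,13,cv); (17,14,cv); (18,4,cv); (18,14,cv); (18,15,cv); (19,13,cv); (19,14,cv); (19,15,cv)


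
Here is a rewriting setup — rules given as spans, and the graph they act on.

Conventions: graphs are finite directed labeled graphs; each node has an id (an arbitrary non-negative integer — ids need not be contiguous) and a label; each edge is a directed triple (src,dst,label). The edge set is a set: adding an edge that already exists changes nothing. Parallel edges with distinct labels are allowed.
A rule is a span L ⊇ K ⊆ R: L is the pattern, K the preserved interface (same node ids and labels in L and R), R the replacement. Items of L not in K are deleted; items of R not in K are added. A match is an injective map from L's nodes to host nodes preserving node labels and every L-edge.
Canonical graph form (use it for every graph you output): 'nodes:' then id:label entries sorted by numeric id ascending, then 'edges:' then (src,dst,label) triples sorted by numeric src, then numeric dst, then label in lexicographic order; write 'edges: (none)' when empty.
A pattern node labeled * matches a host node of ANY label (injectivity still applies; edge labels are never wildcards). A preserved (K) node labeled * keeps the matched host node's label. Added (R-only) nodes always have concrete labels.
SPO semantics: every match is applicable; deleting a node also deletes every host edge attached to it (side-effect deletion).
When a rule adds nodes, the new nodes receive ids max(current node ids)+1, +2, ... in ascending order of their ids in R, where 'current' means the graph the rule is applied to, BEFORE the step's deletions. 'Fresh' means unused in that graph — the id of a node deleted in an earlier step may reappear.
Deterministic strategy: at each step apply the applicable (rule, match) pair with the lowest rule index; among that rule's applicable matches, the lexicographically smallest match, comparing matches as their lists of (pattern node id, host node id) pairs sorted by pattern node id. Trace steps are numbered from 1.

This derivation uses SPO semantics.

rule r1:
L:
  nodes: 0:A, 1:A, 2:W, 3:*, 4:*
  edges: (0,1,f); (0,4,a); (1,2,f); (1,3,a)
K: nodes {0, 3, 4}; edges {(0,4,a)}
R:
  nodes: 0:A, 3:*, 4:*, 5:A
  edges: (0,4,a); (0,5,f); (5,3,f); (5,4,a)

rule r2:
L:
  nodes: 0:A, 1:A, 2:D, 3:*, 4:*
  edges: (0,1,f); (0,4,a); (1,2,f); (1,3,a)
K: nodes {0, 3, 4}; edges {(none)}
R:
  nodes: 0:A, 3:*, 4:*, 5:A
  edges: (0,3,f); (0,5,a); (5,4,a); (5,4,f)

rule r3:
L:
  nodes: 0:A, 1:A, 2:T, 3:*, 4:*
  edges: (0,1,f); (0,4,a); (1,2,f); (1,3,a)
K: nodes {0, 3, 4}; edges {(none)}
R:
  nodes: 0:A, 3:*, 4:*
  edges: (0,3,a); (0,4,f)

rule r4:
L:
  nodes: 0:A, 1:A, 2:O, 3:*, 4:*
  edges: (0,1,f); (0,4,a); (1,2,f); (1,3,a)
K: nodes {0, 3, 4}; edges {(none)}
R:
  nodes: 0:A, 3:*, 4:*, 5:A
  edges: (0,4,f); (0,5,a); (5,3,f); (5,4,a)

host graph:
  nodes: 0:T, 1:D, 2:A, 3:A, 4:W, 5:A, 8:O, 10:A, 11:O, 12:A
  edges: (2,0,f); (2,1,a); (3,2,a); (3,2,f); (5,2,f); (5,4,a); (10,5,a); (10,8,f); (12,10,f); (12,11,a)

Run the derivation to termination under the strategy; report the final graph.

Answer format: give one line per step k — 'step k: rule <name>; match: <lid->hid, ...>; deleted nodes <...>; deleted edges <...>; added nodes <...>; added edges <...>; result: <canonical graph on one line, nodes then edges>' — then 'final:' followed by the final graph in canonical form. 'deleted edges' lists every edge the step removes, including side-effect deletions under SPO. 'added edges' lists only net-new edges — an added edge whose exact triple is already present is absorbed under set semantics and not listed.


step 1: rule r3; match: 0->5, 1->2, 2->0, 3->1, 4->4; deleted nodes 0, 2; deleted edges (2,0,f); (2,1,a); (3,2,a); (3,2,f); (5,2,f); (5,4,a); added nodes (none); added edges (5,1,a); (5,4,f); result: nodes: 1:D, 3:A, 4:W, 5:A, 8:O, 10:A, 11:O, 12:A edges: (5,1,a); (5,4,f); (10,5,a); (10,8,f); (12,10,f); (12,11,a)
step 2: rule r4; match: 0->12, 1->10, 2->8, 3->5, 4->11; deleted nodes 8, 10; deleted edges (10,5,a); (10,8,f); (12,10,f); (12,11,a); added nodes 13; added edges (12,11,f); (12,13,a); (13,5,f); (13,11,a); result: nodes: 1:D, 3:A, 4:W, 5:A, 11:O, 12:A, 13:A edges: (5,1,a); (5,4,f); (12,11,f); (12,13,a); (13,5,f); (13,11,a)
step 3: rule r1; match: 0->13, 1->5, 2->4, 3->1, 4->11; deleted nodes 4, 5; deleted edges (5,1,a); (5,4,f); (13,5,f); added nodes 14; added edges (13,14,f); (14,1,f); (14,11,a); result: nodes: 1:D, 3:A, 11:O, 12:A, 13:A, 14:A edges: (12,11,f); (12,13,a); (13,11,a); (13,14,f); (14,1,f); (14,11,a)
final:
nodes: 1:D, 3:A, 11:O, 12:A, 13:A, 14:A
edges: (12,11,f); (12,13,a); (13,11,a); (13,14,f); (14,1,f); (14,11,a)


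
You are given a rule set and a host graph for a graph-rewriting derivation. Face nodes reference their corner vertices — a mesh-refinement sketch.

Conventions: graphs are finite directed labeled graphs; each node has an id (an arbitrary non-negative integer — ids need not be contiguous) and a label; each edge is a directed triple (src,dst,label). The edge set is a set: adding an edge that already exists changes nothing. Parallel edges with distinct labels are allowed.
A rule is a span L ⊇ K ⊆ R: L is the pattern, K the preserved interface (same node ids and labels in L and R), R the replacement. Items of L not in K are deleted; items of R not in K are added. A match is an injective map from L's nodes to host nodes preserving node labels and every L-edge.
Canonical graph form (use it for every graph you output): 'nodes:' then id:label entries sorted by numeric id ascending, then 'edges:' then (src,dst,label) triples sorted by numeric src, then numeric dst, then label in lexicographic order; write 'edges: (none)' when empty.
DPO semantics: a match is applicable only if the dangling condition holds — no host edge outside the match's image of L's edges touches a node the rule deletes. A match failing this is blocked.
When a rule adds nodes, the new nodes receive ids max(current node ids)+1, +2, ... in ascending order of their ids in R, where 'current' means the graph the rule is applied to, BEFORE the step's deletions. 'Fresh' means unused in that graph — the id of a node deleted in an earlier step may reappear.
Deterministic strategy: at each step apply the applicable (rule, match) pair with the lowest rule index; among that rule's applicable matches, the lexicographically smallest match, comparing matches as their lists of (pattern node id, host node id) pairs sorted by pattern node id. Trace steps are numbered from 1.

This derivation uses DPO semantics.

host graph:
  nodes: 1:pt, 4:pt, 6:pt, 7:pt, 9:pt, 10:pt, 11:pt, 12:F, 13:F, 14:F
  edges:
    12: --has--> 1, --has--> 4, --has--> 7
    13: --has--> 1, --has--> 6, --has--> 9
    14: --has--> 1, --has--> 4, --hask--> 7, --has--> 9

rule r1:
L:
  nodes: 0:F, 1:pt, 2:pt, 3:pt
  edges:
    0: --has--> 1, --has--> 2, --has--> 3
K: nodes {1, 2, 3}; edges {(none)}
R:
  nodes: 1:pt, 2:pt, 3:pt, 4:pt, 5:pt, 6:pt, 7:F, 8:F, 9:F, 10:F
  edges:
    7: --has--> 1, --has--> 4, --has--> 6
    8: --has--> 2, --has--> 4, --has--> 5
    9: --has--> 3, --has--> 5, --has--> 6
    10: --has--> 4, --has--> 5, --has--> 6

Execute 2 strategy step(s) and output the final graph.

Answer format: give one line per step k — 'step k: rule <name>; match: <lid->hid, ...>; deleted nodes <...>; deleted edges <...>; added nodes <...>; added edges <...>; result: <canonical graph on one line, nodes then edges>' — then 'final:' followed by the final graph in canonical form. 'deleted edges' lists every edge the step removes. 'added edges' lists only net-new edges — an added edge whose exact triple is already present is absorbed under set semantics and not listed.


step 1: rule r1; match: 0->12, 1->1, 2->4, 3->7; deleted nodes 12; deleted edges (12,1,has); (12,4,has); (12,7,has); added nodes 15, 16, 17, 18, 19, 20, 21; added edges (18,1,has); (18,15,has); (18,17,has); (19,4,has); (19,15,has); (19,16,has); (20,7,has); (20,16,has); (20,17,has); (21,15,has); (21,16,has); (21,17,has); result: nodes: 1:pt, 4:pt, 6:pt, 7:pt, 9:pt, 10:pt, 11:pt, 13:F, 14:F, 15:pt, 16:pt, 17:pt, 18:F, 19:F, 20:F, 21:F edges: (13,1,has); (13,6,has); (13,9,has); (14,1,has); (14,4,has); (14,7,hask); (14,9,has); (18,1,has); (18,15,has); (18,17,has); (19,4,has); (19,15,has); (19,16,has); (20,7,has); (20,16,has); (20,17,has); (21,15,has); (21,16,has); (21,17,has)
step 2: rule r1; match: 0->13, 1->1, 2->6, 3->9; deleted nodes 13; deleted edges (13,1,has); (13,6,has); (13,9,has); added nodes 22, 23, 24, 25, 26, 27, 28; added edges (25,1,has); (25,22,has); (25,24,has); (26,6,has); (26,22,has); (26,23,has); (27,9,has); (27,23,has); (27,24,has); (28,22,has); (28,23,has); (28,24,has); result: nodes: 1:pt, 4:pt, 6:pt, 7:pt, 9:pt, 10:pt, 11:pt, 14:F, 15:pt, 16:pt, 17:pt, 18:F, 19:F, 20:F, 21:F, 22:pt, 23:pt, 24:pt, 25:F, 26:F, 27:F, 28:F edges: (14,1,has); (14,4,has); (14,7,hask); (14,9,has); (18,1,has); (18,15,has); (18,17,has); (19,4,has); (19,15,has); (19,16,has); (20,7,has); (20,16,has); (20,17,has); (21,15,has); (21,16,has); (21,17,has); (25,1,has); (25,22,has); (25,24,has); (26,6,has); (26,22,has); (26,23,has); (27,9,has); (27,23,has); (27,24,has); (28,22,has); (28,23,has); (28,24,has)
final:
nodes: 1:pt, 4:pt, 6:pt, 7:pt, 9:pt, 10:pt, 11:pt, 14:F, 15:pt, 16:pt, 17:pt, 18:F, 19:F, 20:F, 21:F, 22:pt, 23:pt, 24:pt, 25:F, 26:F, 27:F, 28:F
edges: (14,1,has); (14,4,has); (14,7,hask); (14,9,has); (18,1,has); (18,15,has); (18,17,has); (19,4,has); (19,15,has); (19,16,has); (20,7,has); (20,16,has); (20,17,has); (21,15,has); (21,16,has); (21,17,has); (25,1,has); (25,22,has); (25,24,has); (26,6,has); (26,22,has); (26,23,has); (27,9,has); (27,23,has); (27,24,has); (28,22,has); (28,23,has); (28,24,has)


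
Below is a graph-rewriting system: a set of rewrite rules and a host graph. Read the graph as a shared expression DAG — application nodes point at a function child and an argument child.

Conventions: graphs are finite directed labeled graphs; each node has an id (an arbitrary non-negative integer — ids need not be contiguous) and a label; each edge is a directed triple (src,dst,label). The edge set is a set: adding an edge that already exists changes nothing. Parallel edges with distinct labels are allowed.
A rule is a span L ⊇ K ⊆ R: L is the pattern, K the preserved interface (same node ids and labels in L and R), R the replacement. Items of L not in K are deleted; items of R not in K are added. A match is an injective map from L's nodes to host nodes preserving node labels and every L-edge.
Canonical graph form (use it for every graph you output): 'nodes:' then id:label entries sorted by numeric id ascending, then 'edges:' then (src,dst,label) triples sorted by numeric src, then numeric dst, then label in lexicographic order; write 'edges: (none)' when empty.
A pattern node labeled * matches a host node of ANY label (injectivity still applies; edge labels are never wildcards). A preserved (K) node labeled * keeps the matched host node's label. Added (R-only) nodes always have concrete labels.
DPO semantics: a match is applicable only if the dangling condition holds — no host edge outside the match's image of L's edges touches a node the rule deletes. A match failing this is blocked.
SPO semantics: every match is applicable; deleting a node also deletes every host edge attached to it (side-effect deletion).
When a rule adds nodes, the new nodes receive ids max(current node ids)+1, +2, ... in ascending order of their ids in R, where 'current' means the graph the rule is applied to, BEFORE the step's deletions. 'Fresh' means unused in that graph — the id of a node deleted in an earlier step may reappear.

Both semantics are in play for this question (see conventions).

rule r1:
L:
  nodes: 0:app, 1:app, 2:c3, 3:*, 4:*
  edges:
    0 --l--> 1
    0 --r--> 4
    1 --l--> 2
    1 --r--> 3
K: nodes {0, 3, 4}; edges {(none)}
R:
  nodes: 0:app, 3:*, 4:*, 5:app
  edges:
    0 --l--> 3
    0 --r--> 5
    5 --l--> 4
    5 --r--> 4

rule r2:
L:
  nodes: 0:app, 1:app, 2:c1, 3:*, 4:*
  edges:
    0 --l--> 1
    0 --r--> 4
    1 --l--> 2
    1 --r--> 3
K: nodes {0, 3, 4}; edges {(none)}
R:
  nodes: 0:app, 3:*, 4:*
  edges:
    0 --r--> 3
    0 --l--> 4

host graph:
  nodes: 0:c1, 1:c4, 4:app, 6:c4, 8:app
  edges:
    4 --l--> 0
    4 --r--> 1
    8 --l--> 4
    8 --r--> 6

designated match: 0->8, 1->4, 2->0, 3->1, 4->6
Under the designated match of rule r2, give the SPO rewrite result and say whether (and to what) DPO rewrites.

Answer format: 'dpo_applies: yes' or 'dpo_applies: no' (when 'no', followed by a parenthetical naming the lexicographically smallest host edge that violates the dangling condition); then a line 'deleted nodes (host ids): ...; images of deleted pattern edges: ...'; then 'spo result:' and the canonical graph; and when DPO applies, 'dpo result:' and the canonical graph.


dpo_applies: yes
deleted nodes (host ids): 0, 4; images of deleted pattern edges: (4,0,l); (4,1,r); (8,4,l); (8,6,r)
spo result:
nodes: 1:c4, 6:c4, 8:app
edges: (8,1,r); (8,6,l)
dpo result:
nodes: 1:c4, 6:c4, 8:app
edges: (8,1,r); (8,6,l)


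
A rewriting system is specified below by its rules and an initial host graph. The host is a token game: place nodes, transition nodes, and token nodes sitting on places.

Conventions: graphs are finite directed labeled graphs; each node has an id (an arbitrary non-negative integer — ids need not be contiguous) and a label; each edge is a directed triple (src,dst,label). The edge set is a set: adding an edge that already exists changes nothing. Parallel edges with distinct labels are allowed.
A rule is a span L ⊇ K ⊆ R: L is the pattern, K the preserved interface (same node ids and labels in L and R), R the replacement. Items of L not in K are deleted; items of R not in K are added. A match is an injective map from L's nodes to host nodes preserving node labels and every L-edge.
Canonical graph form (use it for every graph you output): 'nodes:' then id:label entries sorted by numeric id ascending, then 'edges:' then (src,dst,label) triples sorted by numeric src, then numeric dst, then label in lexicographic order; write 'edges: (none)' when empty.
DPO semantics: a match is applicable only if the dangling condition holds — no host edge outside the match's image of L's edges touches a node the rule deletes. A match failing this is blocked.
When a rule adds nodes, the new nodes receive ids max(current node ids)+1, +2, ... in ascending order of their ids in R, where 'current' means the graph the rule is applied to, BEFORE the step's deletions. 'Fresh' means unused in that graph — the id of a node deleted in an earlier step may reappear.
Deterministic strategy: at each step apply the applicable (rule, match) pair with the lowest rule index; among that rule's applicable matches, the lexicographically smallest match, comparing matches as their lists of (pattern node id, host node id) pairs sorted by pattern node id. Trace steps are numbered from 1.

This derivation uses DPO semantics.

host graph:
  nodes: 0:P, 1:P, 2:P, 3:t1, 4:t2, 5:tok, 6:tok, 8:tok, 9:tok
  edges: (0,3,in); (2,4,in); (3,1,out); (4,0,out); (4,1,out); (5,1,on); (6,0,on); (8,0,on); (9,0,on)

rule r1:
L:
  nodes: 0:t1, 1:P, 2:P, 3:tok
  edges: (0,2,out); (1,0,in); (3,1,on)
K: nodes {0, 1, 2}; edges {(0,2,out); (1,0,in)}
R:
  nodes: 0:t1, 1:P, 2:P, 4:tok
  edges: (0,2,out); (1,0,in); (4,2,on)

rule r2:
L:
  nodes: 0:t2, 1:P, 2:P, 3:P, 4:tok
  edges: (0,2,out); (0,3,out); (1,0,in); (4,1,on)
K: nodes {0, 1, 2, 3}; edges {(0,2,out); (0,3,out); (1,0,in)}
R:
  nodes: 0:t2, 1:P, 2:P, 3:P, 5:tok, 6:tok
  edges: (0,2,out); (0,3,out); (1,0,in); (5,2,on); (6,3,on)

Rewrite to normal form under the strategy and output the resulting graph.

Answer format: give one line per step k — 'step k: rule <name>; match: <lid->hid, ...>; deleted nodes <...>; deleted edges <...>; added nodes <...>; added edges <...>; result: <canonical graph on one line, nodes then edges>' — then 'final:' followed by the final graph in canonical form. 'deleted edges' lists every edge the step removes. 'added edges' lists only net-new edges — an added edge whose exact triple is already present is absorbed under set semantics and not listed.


step 1: rule r1; match: 0->3, 1->0, 2->1, 3->6; deleted nodes 6; deleted edges (6,0,on); added nodes 10; added edges (10,1,on); result: nodes: 0:P, 1:P, 2:P, 3:t1, 4:t2, 5:tok, 8:tok, 9:tok, 10:tok edges: (0,3,in); (2,4,in); (3,1,out); (4,0,out); (4,1,out); (5,1,on); (8,0,on); (9,0,on); (10,1,on)
step 2: rule r1; match: 0->3, 1->0, 2->1, 3->8; deleted nodes 8; deleted edges (8,0,on); added nodes 11; added edges (11,1,on); result: nodes: 0:P, 1:P, 2:P, 3:t1, 4:t2, 5:tok, 9:tok, 10:tok, 11:tok edges: (0,3,in); (2,4,in); (3,1,out); (4,0,out); (4,1,out); (5,1,on); (9,0,on); (10,1,on); (11,1,on)
step 3: rule r1; match: 0->3, 1->0, 2->1, 3->9; deleted nodes 9; deleted edges (9,0,on); added nodes 12; added edges (12,1,on); result: nodes: 0:P, 1:P, 2:P, 3:t1, 4:t2, 5:tok, 10:tok, 11:tok, 12:tok edges: (0,3,in); (2,4,in); (3,1,out); (4,0,out); (4,1,out); (5,1,on); (10,1,on); (11,1,on); (12,1,on)
final:
nodes: 0:P, 1:P, 2:P, 3:t1, 4:t2, 5:tok, 10:tok, 11:tok, 12:tok
edges: (0,3,in); (2,4,in); (3,1,out); (4,0,out); (4,1,out); (5,1,on); (10,1,on); (11,1,on); (12,1,on)
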